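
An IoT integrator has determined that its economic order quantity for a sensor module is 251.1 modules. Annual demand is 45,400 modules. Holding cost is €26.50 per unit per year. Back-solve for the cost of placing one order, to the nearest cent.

The basic EOQ model gives Q* = √(2DS/H); rearrange for the unknown.
From Q* = √(2DS/H): S = Q*²H / (2D) = 251.1² × 26.5 / (2 × 45,400) = 18.4015.

S ≈ €18.40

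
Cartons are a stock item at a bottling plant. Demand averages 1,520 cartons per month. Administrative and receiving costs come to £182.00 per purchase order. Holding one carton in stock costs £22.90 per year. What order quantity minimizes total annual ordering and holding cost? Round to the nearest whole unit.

Annual demand D = 1,520 × 12 = 18,240.
EOQ = √(2DS / H) = √(2 × 18,240 × 182 / 22.9).
= √(6,639,360 / 22.9) = √289,928.3843 ≈ 538.450.

Q* ≈ 538 cartons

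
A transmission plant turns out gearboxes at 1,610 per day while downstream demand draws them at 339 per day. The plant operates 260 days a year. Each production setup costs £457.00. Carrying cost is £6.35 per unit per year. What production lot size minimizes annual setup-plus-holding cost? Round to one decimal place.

Annual demand D = 339 × 260 = 88,140.
Production build-up factor (1 − d/p) = 1 − 339/1,610 = 0.7894.
Q* = √(2DS / (H(1 − d/p))) = √(2 × 88,140 × 457 / (6.35 × 0.7894)).
= √(80,559,960 / 5.013) ≈ 4008.786.

Q* ≈ 4,008.8 gearboxes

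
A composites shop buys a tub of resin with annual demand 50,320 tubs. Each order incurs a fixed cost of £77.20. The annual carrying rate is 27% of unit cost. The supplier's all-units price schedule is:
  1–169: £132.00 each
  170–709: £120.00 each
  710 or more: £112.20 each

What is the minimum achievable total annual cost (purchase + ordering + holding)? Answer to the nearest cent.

TC* ≈ £5,662,129.78

Holding cost per unit per year at price C is H = 0.27·C.
Evaluate total cost at each tier's feasible EOQ or, if the EOQ is below the tier, at the tier's minimum quantity.
Tier 1 (£132.00): EOQ = 466.9 exceeds tier's upper bound 169, so this tier is dominated.
EOQ at £120.00 = 489.7 (feasible in tier 2): TC = 50,320×£120.00 + (50,320/489.7)×77.2 + (489.7/2)×0.27×£120.00 = £6,054,265.96.
EOQ at £112.20 = 506.4 < 710, so use break Q=710: TC = 50,320×£112.20 + (50,320/710.0)×77.2 + (710.0/2)×0.27×£112.20 = £5,662,129.78.
Lowest total cost among the candidates is at Q = 710.0.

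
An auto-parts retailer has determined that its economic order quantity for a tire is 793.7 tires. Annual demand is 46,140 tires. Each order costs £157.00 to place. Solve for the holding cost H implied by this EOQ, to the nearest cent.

Invert the EOQ relation Q*² = 2DS/H.
From Q* = √(2DS/H): H = 2DS / Q*² = 2 × 46,140 × 157 / 793.7² = 22.9982.

H ≈ £23.00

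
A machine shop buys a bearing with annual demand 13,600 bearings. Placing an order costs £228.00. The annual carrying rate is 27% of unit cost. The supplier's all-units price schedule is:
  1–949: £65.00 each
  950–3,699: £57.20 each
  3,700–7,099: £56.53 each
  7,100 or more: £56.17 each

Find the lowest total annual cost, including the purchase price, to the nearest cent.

Holding cost per unit per year at price C is H = 0.27·C.
Evaluate total cost at each tier's feasible EOQ or, if the EOQ is below the tier, at the tier's minimum quantity.
EOQ at £65.00 = 594.4 (feasible in tier 1): TC = 13,600×£65.00 + (13,600/594.4)×228 + (594.4/2)×0.27×£65.00 = £894,432.55.
EOQ at £57.20 = 633.7 < 950, so use break Q=950: TC = 13,600×£57.20 + (13,600/950.0)×228 + (950.0/2)×0.27×£57.20 = £788,519.90.
EOQ at £56.53 = 637.4 < 3700, so use break Q=3700: TC = 13,600×£56.53 + (13,600/3700.0)×228 + (3700.0/2)×0.27×£56.53 = £797,882.79.
EOQ at £56.17 = 639.5 < 7100, so use break Q=7100: TC = 13,600×£56.17 + (13,600/7100.0)×228 + (7100.0/2)×0.27×£56.17 = £818,187.68.
Lowest total cost among the candidates is at Q = 950.0.

TC* ≈ £788,519.90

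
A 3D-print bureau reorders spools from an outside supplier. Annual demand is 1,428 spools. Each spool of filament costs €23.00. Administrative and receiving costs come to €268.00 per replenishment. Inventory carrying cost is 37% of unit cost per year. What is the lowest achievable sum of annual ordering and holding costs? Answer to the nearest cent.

Holding cost H = 0.37 × €23.00 = €8.5100 per unit per year.
Q* = √(2DS/H) = √(2 × 1,428 × 268 / 8.51) ≈ 299.90.
At Q*, ordering cost (D/Q*)S equals holding cost (Q*/2)H, each = √(DSH/2).
Minimum total = √(2DSH) = √(2 × 1,428 × 268 × 8.51) ≈ 2552.180.

TC* ≈ €2,552.18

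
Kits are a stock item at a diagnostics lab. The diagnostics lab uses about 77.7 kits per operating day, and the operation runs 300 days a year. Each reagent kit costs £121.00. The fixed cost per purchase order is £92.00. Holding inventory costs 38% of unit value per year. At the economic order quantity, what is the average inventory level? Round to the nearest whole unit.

Average inventory ≈ 153 kits

Annual demand D = 77.7 × 300 = 23,310.
Holding cost H = 0.38 × £121.00 = £45.9800 per unit per year.
The optimal lot size = √(2DS/H) = √(2 × 23,310 × 92 / 45.98) ≈ 305.42.
Average inventory = Q*/2 ≈ 305.42 / 2 = 152.709.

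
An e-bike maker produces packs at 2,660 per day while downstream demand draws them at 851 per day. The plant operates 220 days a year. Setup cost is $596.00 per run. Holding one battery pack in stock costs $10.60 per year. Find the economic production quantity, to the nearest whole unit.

Q* ≈ 5,564 packs

Annual demand D = 851 × 220 = 187,220.
Production build-up factor (1 − d/p) = 1 − 851/2,660 = 0.6801.
Q* = √(2DS / (H(1 − d/p))) = √(2 × 187,220 × 596 / (10.6 × 0.6801)).
= √(223,166,240 / 7.2088) ≈ 5563.945.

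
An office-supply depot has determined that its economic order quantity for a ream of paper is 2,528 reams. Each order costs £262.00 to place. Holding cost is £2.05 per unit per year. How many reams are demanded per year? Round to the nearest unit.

D ≈ 25,002 reams per year

Invert the EOQ relation Q*² = 2DS/H.
From Q* = √(2DS/H): D = Q*²H / (2S) = 2,528² × 2.05 / (2 × 262) = 25002.113.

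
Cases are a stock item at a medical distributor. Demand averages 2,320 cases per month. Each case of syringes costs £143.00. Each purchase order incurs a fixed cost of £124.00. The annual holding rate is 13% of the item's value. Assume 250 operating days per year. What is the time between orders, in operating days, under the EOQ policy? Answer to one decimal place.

Annual demand D = 2,320 × 12 = 27,840.
Holding cost H = 0.13 × £143.00 = £18.5900 per unit per year.
EOQ = √(2DS/H) = √(2 × 27,840 × 124 / 18.59) ≈ 609.43.
Cycle time = Q*/D × 250 = 609.43 / 27,840 × 250 ≈ 5.473 days.

T ≈ 5.5 days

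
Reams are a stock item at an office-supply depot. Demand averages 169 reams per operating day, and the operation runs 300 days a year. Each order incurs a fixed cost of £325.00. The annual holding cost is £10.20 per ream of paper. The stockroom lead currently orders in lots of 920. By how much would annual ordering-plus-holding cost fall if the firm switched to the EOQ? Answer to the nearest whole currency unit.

Extra cost ≈ £4,268 per year

Annual demand D = 169 × 300 = 50,700.
EOQ = √(2DS/H) = √(2 × 50,700 × 325 / 10.2) ≈ 1797.47.
Cost at Q* = (D/Q*)S + (Q*/2)H = √(2DSH) ≈ £18,334.15.
Cost at Q = 920: (50,700/920)×325 + (920/2)×10.2 = £17,910.33 + £4,692.00 = £22,602.33.
Excess = £22,602.33 − £18,334.15 = £4,268.18.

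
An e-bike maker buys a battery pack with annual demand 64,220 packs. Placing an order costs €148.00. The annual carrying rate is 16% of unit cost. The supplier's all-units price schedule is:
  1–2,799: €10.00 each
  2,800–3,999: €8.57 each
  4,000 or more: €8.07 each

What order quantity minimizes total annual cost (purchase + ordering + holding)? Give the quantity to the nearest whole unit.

Q* ≈ 4,000 packs

Holding cost per unit per year at price C is H = 0.16·C.
For each price level, check whether its EOQ is feasible; otherwise the best quantity at that price is the breakpoint.
Tier 1 (€10.00): EOQ = 3446.8 exceeds tier's upper bound 2799, so this tier is dominated.
EOQ at €8.57 = 3723.3 (feasible in tier 2): TC = 64,220×€8.57 + (64,220/3723.3)×148 + (3723.3/2)×0.16×€8.57 = €555,470.82.
EOQ at €8.07 = 3836.9 < 4000, so use break Q=4000: TC = 64,220×€8.07 + (64,220/4000.0)×148 + (4000.0/2)×0.16×€8.07 = €523,213.94.
Lowest total cost is €523,213.94 at Q = 4000.0.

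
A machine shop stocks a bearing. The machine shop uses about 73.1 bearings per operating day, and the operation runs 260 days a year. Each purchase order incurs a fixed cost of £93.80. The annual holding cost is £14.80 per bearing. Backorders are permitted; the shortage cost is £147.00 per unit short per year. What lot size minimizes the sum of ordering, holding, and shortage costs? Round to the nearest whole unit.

Q* ≈ 515 bearings

Annual demand D = 73.1 × 260 = 19,006.
With planned backorders, Q* = √(2DS/H) · √((H+B)/B).
√(2DS/H) = √(2 × 19,006 × 93.8 / 14.8) = 490.830.
√((H+B)/B) = √((14.8+147)/147) = 1.0491.
Q* ≈ 514.946.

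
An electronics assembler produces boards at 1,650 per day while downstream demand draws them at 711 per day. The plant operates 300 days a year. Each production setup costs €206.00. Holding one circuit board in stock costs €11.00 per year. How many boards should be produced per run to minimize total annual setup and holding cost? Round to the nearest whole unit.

Annual demand D = 711 × 300 = 213,300.
Production build-up factor (1 − d/p) = 1 − 711/1,650 = 0.5691.
Q* = √(2DS / (H(1 − d/p))) = √(2 × 213,300 × 206 / (11 × 0.5691)).
= √(87,879,600 / 6.26) ≈ 3746.769.

Q* ≈ 3,747 boards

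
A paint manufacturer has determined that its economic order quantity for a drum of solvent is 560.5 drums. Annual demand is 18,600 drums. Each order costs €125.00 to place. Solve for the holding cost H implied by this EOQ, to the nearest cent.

H ≈ €14.80

Squaring Q* = √(2DS/H) gives Q*² = 2DS/H.
From Q* = √(2DS/H): H = 2DS / Q*² = 2 × 18,600 × 125 / 560.5² = 14.8014.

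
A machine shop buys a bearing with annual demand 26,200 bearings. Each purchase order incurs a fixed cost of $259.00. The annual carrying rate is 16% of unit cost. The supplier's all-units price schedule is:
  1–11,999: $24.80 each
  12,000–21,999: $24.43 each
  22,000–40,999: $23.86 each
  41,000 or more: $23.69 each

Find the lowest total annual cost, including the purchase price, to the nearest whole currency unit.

TC* ≈ $657,098

Holding cost per unit per year at price C is H = 0.16·C.
Evaluate total cost at each tier's feasible EOQ or, if the EOQ is below the tier, at the tier's minimum quantity.
EOQ at $24.80 = 1849.4 (feasible in tier 1): TC = 26,200×$24.80 + (26,200/1849.4)×259 + (1849.4/2)×0.16×$24.80 = $657,098.40.
EOQ at $24.43 = 1863.3 < 12000, so use break Q=12000: TC = 26,200×$24.43 + (26,200/12000.0)×259 + (12000.0/2)×0.16×$24.43 = $664,084.28.
EOQ at $23.86 = 1885.5 < 22000, so use break Q=22000: TC = 26,200×$23.86 + (26,200/22000.0)×259 + (22000.0/2)×0.16×$23.86 = $667,434.05.
EOQ at $23.69 = 1892.2 < 41000, so use break Q=41000: TC = 26,200×$23.69 + (26,200/41000.0)×259 + (41000.0/2)×0.16×$23.69 = $698,546.71.
Lowest total cost among the candidates is at Q = 1849.4.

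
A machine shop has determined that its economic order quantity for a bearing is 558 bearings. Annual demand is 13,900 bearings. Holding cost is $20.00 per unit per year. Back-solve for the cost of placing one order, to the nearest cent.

S ≈ $224.00

Invert the EOQ relation Q*² = 2DS/H.
From Q* = √(2DS/H): S = Q*²H / (2D) = 558² × 20 / (2 × 13,900) = 224.0029.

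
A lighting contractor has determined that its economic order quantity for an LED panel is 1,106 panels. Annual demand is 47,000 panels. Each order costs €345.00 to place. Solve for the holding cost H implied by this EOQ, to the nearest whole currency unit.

H ≈ €27

The basic EOQ model gives Q* = √(2DS/H); rearrange for the unknown.
From Q* = √(2DS/H): H = 2DS / Q*² = 2 × 47,000 × 345 / 1,106² = 26.5116.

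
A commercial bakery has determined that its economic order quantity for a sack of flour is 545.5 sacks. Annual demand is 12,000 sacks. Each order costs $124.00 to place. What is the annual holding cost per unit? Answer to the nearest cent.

H ≈ $10.00

Squaring Q* = √(2DS/H) gives Q*² = 2DS/H.
From Q* = √(2DS/H): H = 2DS / Q*² = 2 × 12,000 × 124 / 545.5² = 10.0010.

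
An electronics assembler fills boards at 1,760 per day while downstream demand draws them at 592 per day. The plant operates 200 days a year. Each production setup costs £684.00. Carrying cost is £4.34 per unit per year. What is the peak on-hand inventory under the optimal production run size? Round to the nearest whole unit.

I_max ≈ 4,977 boards

Annual demand D = 592 × 200 = 118,400.
Production build-up factor (1 − d/p) = 1 − 592/1,760 = 0.6636.
Q* = √(2DS / (H(1 − d/p))) = √(2 × 118,400 × 684 / (4.34 × 0.6636)).
= √(161,971,200 / 2.8802) ≈ 7499.097.
Maximum inventory = Q*(1 − d/p) = 7499.097 × 0.6636 ≈ 4976.673.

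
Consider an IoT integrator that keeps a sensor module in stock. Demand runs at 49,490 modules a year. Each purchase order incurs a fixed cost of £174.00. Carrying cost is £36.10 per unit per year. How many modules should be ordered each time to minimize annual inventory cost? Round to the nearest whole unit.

EOQ = √(2DS / H) = √(2 × 49,490 × 174 / 36.1).
= √(17,222,520 / 36.1) = √477,078.1163 ≈ 690.708.

Q* ≈ 691 modules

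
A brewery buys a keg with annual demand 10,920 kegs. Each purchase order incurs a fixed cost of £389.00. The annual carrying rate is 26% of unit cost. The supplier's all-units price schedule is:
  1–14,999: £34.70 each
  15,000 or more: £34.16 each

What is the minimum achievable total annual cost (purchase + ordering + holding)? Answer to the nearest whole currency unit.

TC* ≈ £387,679

Holding cost per unit per year at price C is H = 0.26·C.
For each price level, check whether its EOQ is feasible; otherwise the best quantity at that price is the breakpoint.
EOQ at £34.70 = 970.4 (feasible in tier 1): TC = 10,920×£34.70 + (10,920/970.4)×389 + (970.4/2)×0.26×£34.70 = £387,678.93.
EOQ at £34.16 = 978.0 < 15000, so use break Q=15000: TC = 10,920×£34.16 + (10,920/15000.0)×389 + (15000.0/2)×0.26×£34.16 = £439,922.39.
Lowest total cost among the candidates is at Q = 970.4.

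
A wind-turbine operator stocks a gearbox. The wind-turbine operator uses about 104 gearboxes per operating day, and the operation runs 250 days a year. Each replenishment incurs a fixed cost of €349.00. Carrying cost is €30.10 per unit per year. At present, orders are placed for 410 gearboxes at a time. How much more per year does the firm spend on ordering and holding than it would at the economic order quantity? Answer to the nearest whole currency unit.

Extra cost ≈ €4,930 per year

Annual demand D = 104 × 250 = 26,000.
EOQ = √(2DS/H) = √(2 × 26,000 × 349 / 30.1) ≈ 776.48.
Cost at Q* = (D/Q*)S + (Q*/2)H = √(2DSH) ≈ €23,372.09.
Cost at Q = 410: (26,000/410)×349 + (410/2)×30.1 = €22,131.71 + €6,170.50 = €28,302.21.
Excess = €28,302.21 − €23,372.09 = €4,930.11.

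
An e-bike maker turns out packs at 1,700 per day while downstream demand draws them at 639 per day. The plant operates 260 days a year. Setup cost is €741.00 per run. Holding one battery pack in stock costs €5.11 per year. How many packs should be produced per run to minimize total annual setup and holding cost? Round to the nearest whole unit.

Annual demand D = 639 × 260 = 166,140.
Production build-up factor (1 − d/p) = 1 − 639/1,700 = 0.6241.
Q* = √(2DS / (H(1 − d/p))) = √(2 × 166,140 × 741 / (5.11 × 0.6241)).
= √(246,219,480 / 3.1892) ≈ 8786.533.

Q* ≈ 8,787 packs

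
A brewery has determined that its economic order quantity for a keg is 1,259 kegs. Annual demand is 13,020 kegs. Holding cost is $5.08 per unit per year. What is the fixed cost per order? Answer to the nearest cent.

Invert the EOQ relation Q*² = 2DS/H.
From Q* = √(2DS/H): S = Q*²H / (2D) = 1,259² × 5.08 / (2 × 13,020) = 309.2247.

S ≈ $309.22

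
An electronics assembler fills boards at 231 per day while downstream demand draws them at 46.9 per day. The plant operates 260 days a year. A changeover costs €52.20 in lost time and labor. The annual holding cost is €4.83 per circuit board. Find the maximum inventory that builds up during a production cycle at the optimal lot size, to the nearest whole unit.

Annual demand D = 46.9 × 260 = 12,194.
Production build-up factor (1 − d/p) = 1 − 46.9/231 = 0.7970.
Q* = √(2DS / (H(1 − d/p))) = √(2 × 12,194 × 52.2 / (4.83 × 0.7970)).
= √(1,273,053.6 / 3.8494) ≈ 575.081.
Maximum inventory = Q*(1 − d/p) = 575.081 × 0.7970 ≈ 458.322.

I_max ≈ 458 boards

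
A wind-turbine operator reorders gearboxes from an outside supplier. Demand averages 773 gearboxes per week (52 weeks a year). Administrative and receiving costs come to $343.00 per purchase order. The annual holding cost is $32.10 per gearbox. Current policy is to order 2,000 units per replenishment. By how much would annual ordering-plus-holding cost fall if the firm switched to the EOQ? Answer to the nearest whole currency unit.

Annual demand D = 773 × 52 = 40,196.
EOQ = √(2DS/H) = √(2 × 40,196 × 343 / 32.1) ≈ 926.83.
Cost at Q* = (D/Q*)S + (Q*/2)H = √(2DSH) ≈ $29,751.30.
Cost at Q = 2,000: (40,196/2,000)×343 + (2,000/2)×32.1 = $6,893.61 + $32,100.00 = $38,993.61.
Excess = $38,993.61 − $29,751.30 = $9,242.31.

Extra cost ≈ $9,242 per year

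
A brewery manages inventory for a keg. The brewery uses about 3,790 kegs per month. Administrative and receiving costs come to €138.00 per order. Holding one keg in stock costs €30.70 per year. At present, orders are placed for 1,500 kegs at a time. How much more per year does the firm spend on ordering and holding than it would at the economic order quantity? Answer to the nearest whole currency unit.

Annual demand D = 3,790 × 12 = 45,480.
EOQ = √(2DS/H) = √(2 × 45,480 × 138 / 30.7) ≈ 639.43.
Cost at Q* = (D/Q*)S + (Q*/2)H = √(2DSH) ≈ €19,630.62.
Cost at Q = 1,500: (45,480/1,500)×138 + (1,500/2)×30.7 = €4,184.16 + €23,025.00 = €27,209.16.
Excess = €27,209.16 − €19,630.62 = €7,578.54.

Extra cost ≈ €7,579 per year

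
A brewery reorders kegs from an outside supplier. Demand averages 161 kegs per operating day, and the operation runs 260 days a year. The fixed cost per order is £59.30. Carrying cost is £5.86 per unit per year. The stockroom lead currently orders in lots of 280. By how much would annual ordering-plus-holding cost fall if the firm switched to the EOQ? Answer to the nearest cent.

Annual demand D = 161 × 260 = 41,860.
EOQ = √(2DS/H) = √(2 × 41,860 × 59.3 / 5.86) ≈ 920.44.
Cost at Q* = (D/Q*)S + (Q*/2)H = √(2DSH) ≈ £5,393.75.
Cost at Q = 280: (41,860/280)×59.3 + (280/2)×5.86 = £8,865.35 + £820.40 = £9,685.75.
Excess = £9,685.75 − £5,393.75 = £4,292.00.

Extra cost ≈ £4,292.00 per year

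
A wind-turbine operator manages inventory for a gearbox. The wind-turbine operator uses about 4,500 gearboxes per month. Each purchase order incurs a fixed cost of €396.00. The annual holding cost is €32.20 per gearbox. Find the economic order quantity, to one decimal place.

Annual demand D = 4,500 × 12 = 54,000.
EOQ = √(2DS / H) = √(2 × 54,000 × 396 / 32.2).
= √(42,768,000 / 32.2) = √1,328,198.7578 ≈ 1152.475.

Q* ≈ 1,152.5 gearboxes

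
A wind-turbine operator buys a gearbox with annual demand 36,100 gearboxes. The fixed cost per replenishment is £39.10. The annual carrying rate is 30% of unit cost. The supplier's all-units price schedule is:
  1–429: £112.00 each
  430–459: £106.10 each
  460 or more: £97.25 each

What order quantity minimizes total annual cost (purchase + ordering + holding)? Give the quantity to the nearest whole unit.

Holding cost per unit per year at price C is H = 0.30·C.
Evaluate total cost at each tier's feasible EOQ or, if the EOQ is below the tier, at the tier's minimum quantity.
EOQ at £112.00 = 289.9 (feasible in tier 1): TC = 36,100×£112.00 + (36,100/289.9)×39.1 + (289.9/2)×0.30×£112.00 = £4,052,939.27.
EOQ at £106.10 = 297.8 < 430, so use break Q=430: TC = 36,100×£106.10 + (36,100/430.0)×39.1 + (430.0/2)×0.30×£106.10 = £3,840,336.03.
EOQ at £97.25 = 311.1 < 460, so use break Q=460: TC = 36,100×£97.25 + (36,100/460.0)×39.1 + (460.0/2)×0.30×£97.25 = £3,520,503.75.
Lowest total cost is £3,520,503.75 at Q = 460.0.

Q* ≈ 460 gearboxes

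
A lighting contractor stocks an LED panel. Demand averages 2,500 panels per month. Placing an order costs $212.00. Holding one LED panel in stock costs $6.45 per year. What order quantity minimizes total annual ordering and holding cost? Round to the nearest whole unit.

Q* ≈ 1,404 panels

Annual demand D = 2,500 × 12 = 30,000.
EOQ = √(2DS / H) = √(2 × 30,000 × 212 / 6.45).
= √(12,720,000 / 6.45) = √1,972,093.0233 ≈ 1404.312.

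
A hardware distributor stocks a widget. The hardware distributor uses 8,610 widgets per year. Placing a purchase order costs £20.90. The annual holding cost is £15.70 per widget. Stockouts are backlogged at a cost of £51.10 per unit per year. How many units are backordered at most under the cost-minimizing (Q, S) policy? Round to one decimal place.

S* ≈ 40.7 widgets

With planned backorders, Q* = √(2DS/H) · √((H+B)/B).
√(2DS/H) = √(2 × 8,610 × 20.9 / 15.7) = 151.405.
√((H+B)/B) = √((15.7+51.1)/51.1) = 1.1433.
Q* ≈ 173.108.
S* = Q* · H/(H+B) = 173.108 × 15.7/66.8 ≈ 40.686.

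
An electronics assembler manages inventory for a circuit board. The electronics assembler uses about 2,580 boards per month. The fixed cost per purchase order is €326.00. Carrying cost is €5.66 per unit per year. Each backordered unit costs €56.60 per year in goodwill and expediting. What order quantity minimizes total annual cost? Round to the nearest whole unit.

Annual demand D = 2,580 × 12 = 30,960.
With planned backorders, Q* = √(2DS/H) · √((H+B)/B).
√(2DS/H) = √(2 × 30,960 × 326 / 5.66) = 1888.496.
√((H+B)/B) = √((5.66+56.6)/56.6) = 1.0488.
Q* ≈ 1980.671.

Q* ≈ 1,981 boards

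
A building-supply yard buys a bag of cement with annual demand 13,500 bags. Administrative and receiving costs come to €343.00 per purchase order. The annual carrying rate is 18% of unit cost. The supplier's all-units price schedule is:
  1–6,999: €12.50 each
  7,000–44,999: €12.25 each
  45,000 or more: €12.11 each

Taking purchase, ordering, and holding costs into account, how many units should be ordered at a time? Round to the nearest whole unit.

Holding cost per unit per year at price C is H = 0.18·C.
For each price level, check whether its EOQ is feasible; otherwise the best quantity at that price is the breakpoint.
EOQ at €12.50 = 2028.8 (feasible in tier 1): TC = 13,500×€12.50 + (13,500/2028.8)×343 + (2028.8/2)×0.18×€12.50 = €173,314.78.
EOQ at €12.25 = 2049.4 < 7000, so use break Q=7000: TC = 13,500×€12.25 + (13,500/7000.0)×343 + (7000.0/2)×0.18×€12.25 = €173,754.00.
EOQ at €12.11 = 2061.2 < 45000, so use break Q=45000: TC = 13,500×€12.11 + (13,500/45000.0)×343 + (45000.0/2)×0.18×€12.11 = €212,633.40.
Lowest total cost is €173,314.78 at Q = 2028.8.

Q* ≈ 2,029 bags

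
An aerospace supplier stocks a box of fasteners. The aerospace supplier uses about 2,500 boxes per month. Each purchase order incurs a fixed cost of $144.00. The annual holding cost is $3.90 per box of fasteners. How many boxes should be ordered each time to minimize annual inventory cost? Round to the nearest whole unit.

Annual demand D = 2,500 × 12 = 30,000.
EOQ = √(2DS / H) = √(2 × 30,000 × 144 / 3.9).
= √(8,640,000 / 3.9) = √2,215,384.6154 ≈ 1488.417.

Q* ≈ 1,488 boxes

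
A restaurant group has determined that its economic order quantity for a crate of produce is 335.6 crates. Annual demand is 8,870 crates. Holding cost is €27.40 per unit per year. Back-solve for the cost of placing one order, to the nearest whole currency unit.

S ≈ €174

The basic EOQ model gives Q* = √(2DS/H); rearrange for the unknown.
From Q* = √(2DS/H): S = Q*²H / (2D) = 335.6² × 27.4 / (2 × 8,870) = 173.9566.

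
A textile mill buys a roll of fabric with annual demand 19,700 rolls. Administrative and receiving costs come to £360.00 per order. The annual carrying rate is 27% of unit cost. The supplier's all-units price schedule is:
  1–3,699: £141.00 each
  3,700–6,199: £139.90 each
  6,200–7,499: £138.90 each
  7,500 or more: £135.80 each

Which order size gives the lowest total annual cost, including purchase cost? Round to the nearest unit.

Holding cost per unit per year at price C is H = 0.27·C.
Candidates are each tier's EOQ (if it falls in that tier) and each price-break quantity.
EOQ at £141.00 = 610.4 (feasible in tier 1): TC = 19,700×£141.00 + (19,700/610.4)×360 + (610.4/2)×0.27×£141.00 = £2,800,937.57.
EOQ at £139.90 = 612.8 < 3700, so use break Q=3700: TC = 19,700×£139.90 + (19,700/3700.0)×360 + (3700.0/2)×0.27×£139.90 = £2,827,826.81.
EOQ at £138.90 = 615.0 < 6200, so use break Q=6200: TC = 19,700×£138.90 + (19,700/6200.0)×360 + (6200.0/2)×0.27×£138.90 = £2,853,733.17.
EOQ at £135.80 = 622.0 < 7500, so use break Q=7500: TC = 19,700×£135.80 + (19,700/7500.0)×360 + (7500.0/2)×0.27×£135.80 = £2,813,703.10.
Lowest total cost is £2,800,937.57 at Q = 610.4.

Q* ≈ 610 rolls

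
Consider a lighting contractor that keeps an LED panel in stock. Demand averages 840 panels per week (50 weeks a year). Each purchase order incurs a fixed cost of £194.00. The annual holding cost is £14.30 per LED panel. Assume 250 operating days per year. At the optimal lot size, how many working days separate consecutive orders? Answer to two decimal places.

Annual demand D = 840 × 50 = 42,000.
EOQ = √(2DS/H) = √(2 × 42,000 × 194 / 14.3) ≈ 1067.51.
Cycle time = Q*/D × 250 = 1067.51 / 42,000 × 250 ≈ 6.354 days.

T ≈ 6.35 days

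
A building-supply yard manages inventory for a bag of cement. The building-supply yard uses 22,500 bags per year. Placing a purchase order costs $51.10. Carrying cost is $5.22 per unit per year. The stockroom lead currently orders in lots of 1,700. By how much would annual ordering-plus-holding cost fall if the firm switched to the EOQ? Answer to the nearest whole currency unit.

Extra cost ≈ $1,649 per year

EOQ = √(2DS/H) = √(2 × 22,500 × 51.1 / 5.22) ≈ 663.71.
Cost at Q* = (D/Q*)S + (Q*/2)H = √(2DSH) ≈ $3,464.59.
Cost at Q = 1,700: (22,500/1,700)×51.1 + (1,700/2)×5.22 = $676.32 + $4,437.00 = $5,113.32.
Excess = $5,113.32 − $3,464.59 = $1,648.73.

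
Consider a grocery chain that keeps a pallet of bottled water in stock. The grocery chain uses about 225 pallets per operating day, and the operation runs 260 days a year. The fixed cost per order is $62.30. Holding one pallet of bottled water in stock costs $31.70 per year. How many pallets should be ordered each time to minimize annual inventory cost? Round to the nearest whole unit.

Q* ≈ 480 pallets

Annual demand D = 225 × 260 = 58,500.
EOQ = √(2DS / H) = √(2 × 58,500 × 62.3 / 31.7).
= √(7,289,100 / 31.7) = √229,940.0631 ≈ 479.521.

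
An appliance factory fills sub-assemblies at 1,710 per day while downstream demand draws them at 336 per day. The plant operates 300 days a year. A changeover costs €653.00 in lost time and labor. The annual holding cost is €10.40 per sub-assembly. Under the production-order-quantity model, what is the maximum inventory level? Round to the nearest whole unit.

I_max ≈ 3,189 sub-assemblies

Annual demand D = 336 × 300 = 100,800.
Production build-up factor (1 − d/p) = 1 − 336/1,710 = 0.8035.
Q* = √(2DS / (H(1 − d/p))) = √(2 × 100,800 × 653 / (10.4 × 0.8035)).
= √(131,644,800 / 8.3565) ≈ 3969.080.
Maximum inventory = Q*(1 − d/p) = 3969.080 × 0.8035 ≈ 3189.191.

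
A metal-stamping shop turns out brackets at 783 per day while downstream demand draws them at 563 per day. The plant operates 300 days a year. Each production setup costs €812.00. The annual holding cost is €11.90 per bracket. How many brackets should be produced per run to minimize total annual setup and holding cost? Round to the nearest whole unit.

Annual demand D = 563 × 300 = 168,900.
Production build-up factor (1 − d/p) = 1 − 563/783 = 0.2810.
Q* = √(2DS / (H(1 − d/p))) = √(2 × 168,900 × 812 / (11.9 × 0.2810)).
= √(274,293,600 / 3.3436) ≈ 9057.407.

Q* ≈ 9,057 brackets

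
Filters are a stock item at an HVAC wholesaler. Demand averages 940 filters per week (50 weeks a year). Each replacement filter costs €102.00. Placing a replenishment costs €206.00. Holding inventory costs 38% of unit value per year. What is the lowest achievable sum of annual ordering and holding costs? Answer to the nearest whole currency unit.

TC* ≈ €27,396

Annual demand D = 940 × 50 = 47,000.
Holding cost H = 0.38 × €102.00 = €38.7600 per unit per year.
The optimal lot size = √(2DS/H) = √(2 × 47,000 × 206 / 38.76) ≈ 706.81.
At Q*, ordering cost (D/Q*)S equals holding cost (Q*/2)H, each = √(DSH/2).
Minimum total = √(2DSH) = √(2 × 47,000 × 206 × 38.76) ≈ 27396.143.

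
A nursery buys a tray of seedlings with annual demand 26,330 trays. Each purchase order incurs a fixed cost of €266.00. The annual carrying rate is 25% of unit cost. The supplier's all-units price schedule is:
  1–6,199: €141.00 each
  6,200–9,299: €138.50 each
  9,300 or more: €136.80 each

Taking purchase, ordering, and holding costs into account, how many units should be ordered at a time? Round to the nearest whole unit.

Q* ≈ 630 trays

Holding cost per unit per year at price C is H = 0.25·C.
For each price level, check whether its EOQ is feasible; otherwise the best quantity at that price is the breakpoint.
EOQ at €141.00 = 630.4 (feasible in tier 1): TC = 26,330×€141.00 + (26,330/630.4)×266 + (630.4/2)×0.25×€141.00 = €3,734,750.86.
EOQ at €138.50 = 636.0 < 6200, so use break Q=6200: TC = 26,330×€138.50 + (26,330/6200.0)×266 + (6200.0/2)×0.25×€138.50 = €3,755,172.14.
EOQ at €136.80 = 640.0 < 9300, so use break Q=9300: TC = 26,330×€136.80 + (26,330/9300.0)×266 + (9300.0/2)×0.25×€136.80 = €3,761,727.09.
Lowest total cost is €3,734,750.86 at Q = 630.4.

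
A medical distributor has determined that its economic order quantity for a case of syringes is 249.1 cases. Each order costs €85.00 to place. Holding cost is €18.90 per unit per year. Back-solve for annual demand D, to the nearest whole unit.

D ≈ 6,899 cases per year

The basic EOQ model gives Q* = √(2DS/H); rearrange for the unknown.
From Q* = √(2DS/H): D = Q*²H / (2S) = 249.1² × 18.9 / (2 × 85) = 6898.590.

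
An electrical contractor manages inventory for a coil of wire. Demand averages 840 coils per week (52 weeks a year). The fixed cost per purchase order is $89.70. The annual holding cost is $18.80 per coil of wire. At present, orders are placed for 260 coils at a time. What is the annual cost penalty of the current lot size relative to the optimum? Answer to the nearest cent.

Annual demand D = 840 × 52 = 43,680.
EOQ = √(2DS/H) = √(2 × 43,680 × 89.7 / 18.8) ≈ 645.61.
Cost at Q* = (D/Q*)S + (Q*/2)H = √(2DSH) ≈ $12,137.56.
Cost at Q = 260: (43,680/260)×89.7 + (260/2)×18.8 = $15,069.60 + $2,444.00 = $17,513.60.
Excess = $17,513.60 − $12,137.56 = $5,376.04.

Extra cost ≈ $5,376.04 per year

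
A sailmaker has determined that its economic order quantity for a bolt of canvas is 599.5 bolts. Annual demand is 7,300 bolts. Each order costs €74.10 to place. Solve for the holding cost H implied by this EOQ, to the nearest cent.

Invert the EOQ relation Q*² = 2DS/H.
From Q* = √(2DS/H): H = 2DS / Q*² = 2 × 7,300 × 74.1 / 599.5² = 3.0102.

H ≈ €3.01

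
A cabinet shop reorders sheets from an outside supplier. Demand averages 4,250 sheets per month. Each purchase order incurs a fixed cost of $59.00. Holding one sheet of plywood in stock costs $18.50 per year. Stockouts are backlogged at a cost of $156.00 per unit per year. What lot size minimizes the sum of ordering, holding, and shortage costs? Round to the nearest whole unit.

Annual demand D = 4,250 × 12 = 51,000.
With planned backorders, Q* = √(2DS/H) · √((H+B)/B).
√(2DS/H) = √(2 × 51,000 × 59 / 18.5) = 570.348.
√((H+B)/B) = √((18.5+156)/156) = 1.0576.
Q* ≈ 603.220.

Q* ≈ 603 sheets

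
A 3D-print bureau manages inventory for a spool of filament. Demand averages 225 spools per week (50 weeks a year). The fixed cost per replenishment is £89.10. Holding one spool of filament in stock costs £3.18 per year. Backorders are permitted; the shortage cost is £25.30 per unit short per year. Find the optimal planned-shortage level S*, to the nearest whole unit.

Annual demand D = 225 × 50 = 11,250.
With planned backorders, Q* = √(2DS/H) · √((H+B)/B).
√(2DS/H) = √(2 × 11,250 × 89.1 / 3.18) = 793.993.
√((H+B)/B) = √((3.18+25.3)/25.3) = 1.0610.
Q* ≈ 842.415.
S* = Q* · H/(H+B) = 842.415 × 3.18/28.48 ≈ 94.062.

S* ≈ 94 spools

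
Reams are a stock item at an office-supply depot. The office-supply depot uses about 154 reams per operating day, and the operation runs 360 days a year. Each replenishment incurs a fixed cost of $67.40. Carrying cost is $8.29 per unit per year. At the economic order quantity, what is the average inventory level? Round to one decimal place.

Annual demand D = 154 × 360 = 55,440.
Q* = √(2DS/H) = √(2 × 55,440 × 67.4 / 8.29) ≈ 949.47.
Average inventory = Q*/2 ≈ 949.47 / 2 = 474.733.

Average inventory ≈ 474.7 reams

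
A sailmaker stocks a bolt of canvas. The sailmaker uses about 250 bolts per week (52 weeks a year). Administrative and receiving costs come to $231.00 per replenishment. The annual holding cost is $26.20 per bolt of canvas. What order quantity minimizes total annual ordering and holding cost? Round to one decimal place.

Annual demand D = 250 × 52 = 13,000.
EOQ = √(2DS / H) = √(2 × 13,000 × 231 / 26.2).
= √(6,006,000 / 26.2) = √229,236.6412 ≈ 478.787.

Q* ≈ 478.8 bolts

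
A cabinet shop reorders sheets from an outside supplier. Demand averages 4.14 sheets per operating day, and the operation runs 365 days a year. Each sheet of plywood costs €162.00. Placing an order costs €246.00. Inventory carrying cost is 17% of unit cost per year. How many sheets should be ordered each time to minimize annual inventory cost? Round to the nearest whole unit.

Q* ≈ 164 sheets

Annual demand D = 4.14 × 365 = 1,511.1.
Holding cost H = 0.17 × €162.00 = €27.5400 per unit per year.
EOQ = √(2DS / H) = √(2 × 1,511.1 × 246 / 27.54).
= √(743,461.2 / 27.54) = √26,995.6863 ≈ 164.304.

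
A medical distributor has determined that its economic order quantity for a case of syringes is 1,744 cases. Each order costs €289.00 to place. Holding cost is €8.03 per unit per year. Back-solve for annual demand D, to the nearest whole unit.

Squaring Q* = √(2DS/H) gives Q*² = 2DS/H.
From Q* = √(2DS/H): D = Q*²H / (2S) = 1,744² × 8.03 / (2 × 289) = 42255.249.

D ≈ 42,255 cases per year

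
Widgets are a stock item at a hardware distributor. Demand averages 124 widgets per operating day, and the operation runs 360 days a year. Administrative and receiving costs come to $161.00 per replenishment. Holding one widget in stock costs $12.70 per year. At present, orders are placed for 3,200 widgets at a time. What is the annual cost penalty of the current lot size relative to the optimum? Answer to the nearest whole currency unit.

Extra cost ≈ $9,055 per year

Annual demand D = 124 × 360 = 44,640.
EOQ = √(2DS/H) = √(2 × 44,640 × 161 / 12.7) ≈ 1063.87.
Cost at Q* = (D/Q*)S + (Q*/2)H = √(2DSH) ≈ $13,511.14.
Cost at Q = 3,200: (44,640/3,200)×161 + (3,200/2)×12.7 = $2,245.95 + $20,320.00 = $22,565.95.
Excess = $22,565.95 − $13,511.14 = $9,054.81.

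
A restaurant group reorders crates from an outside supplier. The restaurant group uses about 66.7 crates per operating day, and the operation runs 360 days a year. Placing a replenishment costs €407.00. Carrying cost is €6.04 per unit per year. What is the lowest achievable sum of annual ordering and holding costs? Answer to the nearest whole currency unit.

Annual demand D = 66.7 × 360 = 24,012.
Q* = √(2DS/H) = √(2 × 24,012 × 407 / 6.04) ≈ 1798.90.
At Q*, ordering cost (D/Q*)S equals holding cost (Q*/2)H, each = √(DSH/2).
Minimum total = √(2DSH) = √(2 × 24,012 × 407 × 6.04) ≈ 10865.378.

TC* ≈ €10,865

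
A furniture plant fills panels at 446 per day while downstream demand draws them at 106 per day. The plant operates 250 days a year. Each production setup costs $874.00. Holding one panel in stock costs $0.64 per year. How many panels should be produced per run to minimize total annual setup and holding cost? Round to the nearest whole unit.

Annual demand D = 106 × 250 = 26,500.
Production build-up factor (1 − d/p) = 1 − 106/446 = 0.7623.
Q* = √(2DS / (H(1 − d/p))) = √(2 × 26,500 × 874 / (0.64 × 0.7623)).
= √(46,322,000 / 0.4879) ≈ 9743.873.

Q* ≈ 9,744 panels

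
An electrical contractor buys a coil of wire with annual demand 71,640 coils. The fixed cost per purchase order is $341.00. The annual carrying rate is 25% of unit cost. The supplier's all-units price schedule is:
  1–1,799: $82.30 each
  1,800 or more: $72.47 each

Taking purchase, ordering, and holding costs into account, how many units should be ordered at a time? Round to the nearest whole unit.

Q* ≈ 1,800 coils

Holding cost per unit per year at price C is H = 0.25·C.
Candidates are each tier's EOQ (if it falls in that tier) and each price-break quantity.
EOQ at $82.30 = 1541.0 (feasible in tier 1): TC = 71,640×$82.30 + (71,640/1541.0)×341 + (1541.0/2)×0.25×$82.30 = $5,927,677.89.
EOQ at $72.47 = 1642.2 < 1800, so use break Q=1800: TC = 71,640×$72.47 + (71,640/1800.0)×341 + (1800.0/2)×0.25×$72.47 = $5,221,628.35.
Lowest total cost is $5,221,628.35 at Q = 1800.0.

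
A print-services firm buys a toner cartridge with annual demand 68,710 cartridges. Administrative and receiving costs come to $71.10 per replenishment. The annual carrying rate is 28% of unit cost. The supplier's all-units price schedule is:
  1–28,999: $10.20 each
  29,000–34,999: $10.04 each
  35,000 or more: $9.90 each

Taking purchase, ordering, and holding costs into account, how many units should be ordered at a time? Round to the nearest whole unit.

Holding cost per unit per year at price C is H = 0.28·C.
Candidates are each tier's EOQ (if it falls in that tier) and each price-break quantity.
EOQ at $10.20 = 1849.6 (feasible in tier 1): TC = 68,710×$10.20 + (68,710/1849.6)×71.1 + (1849.6/2)×0.28×$10.20 = $706,124.49.
EOQ at $10.04 = 1864.3 < 29000, so use break Q=29000: TC = 68,710×$10.04 + (68,710/29000.0)×71.1 + (29000.0/2)×0.28×$10.04 = $730,779.26.
EOQ at $9.90 = 1877.4 < 35000, so use break Q=35000: TC = 68,710×$9.90 + (68,710/35000.0)×71.1 + (35000.0/2)×0.28×$9.90 = $728,878.58.
Lowest total cost is $706,124.49 at Q = 1849.6.

Q* ≈ 1,850 cartridges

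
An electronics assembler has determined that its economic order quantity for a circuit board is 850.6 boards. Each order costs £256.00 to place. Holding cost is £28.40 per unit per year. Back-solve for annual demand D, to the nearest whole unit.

Squaring Q* = √(2DS/H) gives Q*² = 2DS/H.
From Q* = √(2DS/H): D = Q*²H / (2S) = 850.6² × 28.4 / (2 × 256) = 40132.770.

D ≈ 40,133 boards per year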